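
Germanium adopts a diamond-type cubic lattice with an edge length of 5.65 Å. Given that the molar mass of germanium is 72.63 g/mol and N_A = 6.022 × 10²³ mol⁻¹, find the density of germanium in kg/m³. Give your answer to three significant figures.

A diamond cubic unit cell contains Z = 8 atoms.
Cell volume: a³ = (5.65 Å)³ = (5.650 × 10^-8 cm)³ = 1.804 × 10^-22 cm³.
ρ = Z·M/(N_A·a³) = 8 × 72.63 / (6.022 × 10²³ × 1.804 × 10^-22) = 5.350 g/cm³ = 5350 kg/m³.

5350 kg/m³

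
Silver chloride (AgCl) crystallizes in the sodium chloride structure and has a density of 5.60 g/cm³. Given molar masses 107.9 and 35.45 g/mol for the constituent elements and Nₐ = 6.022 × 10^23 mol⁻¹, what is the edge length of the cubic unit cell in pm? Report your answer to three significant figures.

M(AgCl) = 143.35 g/mol; Z = 4 formula units per cell.
a³ = Z·M/(N_A·ρ) = 4 × 143.35 / (6.022 × 10²³ × 5.60) = 1.700 × 10^-22 cm³, so a = 5.540 × 10^-8 cm = 554 pm.

554 pm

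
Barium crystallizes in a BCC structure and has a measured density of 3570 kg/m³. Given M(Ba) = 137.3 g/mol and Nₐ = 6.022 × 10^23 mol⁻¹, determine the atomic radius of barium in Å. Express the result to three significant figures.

For a BCC cell (Z = 2), a³ = Z·M/(N_A·ρ) = 2 × 137.3 / (6.022 × 10²³ × 3.570) = 1.277 × 10^-22 cm³, so a = 5.036 × 10^-8 cm = 5.036 Å.
Atoms touch along the body diagonal, so √3·a = 4r, so r = 0.4330 × a = 2.18 Å.

2.18 Å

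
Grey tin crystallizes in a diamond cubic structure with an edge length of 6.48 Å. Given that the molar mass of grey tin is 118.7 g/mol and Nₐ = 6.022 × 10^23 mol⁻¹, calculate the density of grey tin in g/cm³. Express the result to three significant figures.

5.80 g/cm³

A diamond cubic unit cell contains Z = 8 atoms.
Cell volume: a³ = (6.48 Å)³ = (6.480 × 10^-8 cm)³ = 2.721 × 10^-22 cm³.
ρ = Z·M/(N_A·a³) = 8 × 118.7 / (6.022 × 10²³ × 2.721 × 10^-22) = 5.795 g/cm³.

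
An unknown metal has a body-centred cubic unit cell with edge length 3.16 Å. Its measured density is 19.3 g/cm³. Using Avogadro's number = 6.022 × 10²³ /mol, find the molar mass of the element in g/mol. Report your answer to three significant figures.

183 g/mol

A BCC cell has Z = 2 atoms; a = 3.160 × 10^-8 cm.
M = ρ·N_A·a³/Z = 19.3 × 6.022 × 10²³ × 3.155 × 10^-23 / 2 = 183 g/mol.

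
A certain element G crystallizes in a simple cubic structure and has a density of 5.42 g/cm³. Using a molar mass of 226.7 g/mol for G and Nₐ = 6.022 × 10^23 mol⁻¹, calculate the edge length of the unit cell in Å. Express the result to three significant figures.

4.11 Å

With Z = 1 atom per simple cubic cell, a³ = Z·M/(N_A·ρ) = 1 × 226.7 / (6.022 × 10²³ × 5.420 g/cm³) = 6.946 × 10^-23 cm³.
a = (6.946 × 10^-23)^(1/3) = 4.111 × 10^-8 cm = 4.11 Å.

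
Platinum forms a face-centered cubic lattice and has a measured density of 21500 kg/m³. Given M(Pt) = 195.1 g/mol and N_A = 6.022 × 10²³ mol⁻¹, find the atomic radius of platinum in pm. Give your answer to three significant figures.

139 pm

For an FCC cell (Z = 4), a³ = Z·M/(N_A·ρ) = 4 × 195.1 / (6.022 × 10²³ × 21.50) = 6.028 × 10^-23 cm³, so a = 3.921 × 10^-8 cm = 392.1 pm.
Atoms touch along the face diagonal, so √2·a = 4r, so r = 0.3536 × a = 139 pm.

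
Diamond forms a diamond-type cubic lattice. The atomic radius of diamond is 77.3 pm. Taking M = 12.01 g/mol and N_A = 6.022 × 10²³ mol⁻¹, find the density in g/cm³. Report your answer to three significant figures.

In a diamond cubic lattice, nearest neighbors lie along the body diagonal with √3·a = 8r, giving a = 357.0 pm = 3.570 × 10^-8 cm.
With Z = 8, ρ = Z·M/(N_A·a³) = 8 × 12.01 / (6.022 × 10²³ × 4.551 × 10^-23) = 3.506 g/cm³.

3.51 g/cm³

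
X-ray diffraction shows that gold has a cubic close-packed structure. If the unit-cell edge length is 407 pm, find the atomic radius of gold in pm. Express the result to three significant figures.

144 pm

In an FCC lattice, atoms touch along the face diagonal, so √2·a = 4r.
r = √2·a/4 = 1.4142 × 407 / 4 = 144 pm.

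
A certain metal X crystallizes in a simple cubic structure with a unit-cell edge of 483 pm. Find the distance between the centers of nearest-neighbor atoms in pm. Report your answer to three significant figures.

483 pm

In a simple cubic structure, atoms touch along the cell edge, so a = 2r; the nearest-neighbor distance equals 2r = 1.000·a.
d = 1.000 × 483 = 483 pm.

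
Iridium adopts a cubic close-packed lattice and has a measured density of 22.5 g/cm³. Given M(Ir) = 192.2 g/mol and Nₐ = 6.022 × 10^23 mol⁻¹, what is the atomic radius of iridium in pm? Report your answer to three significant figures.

For an FCC cell (Z = 4), a³ = Z·M/(N_A·ρ) = 4 × 192.2 / (6.022 × 10²³ × 22.50) = 5.674 × 10^-23 cm³, so a = 3.843 × 10^-8 cm = 384.3 pm.
Atoms touch along the face diagonal, so √2·a = 4r, so r = 0.3536 × a = 136 pm.

136 pm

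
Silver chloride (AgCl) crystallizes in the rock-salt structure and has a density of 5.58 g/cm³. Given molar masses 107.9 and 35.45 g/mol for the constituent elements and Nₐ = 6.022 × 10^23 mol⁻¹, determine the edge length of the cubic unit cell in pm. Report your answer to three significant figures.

555 pm

M(AgCl) = 143.35 g/mol; Z = 4 formula units per cell.
a³ = Z·M/(N_A·ρ) = 4 × 143.35 / (6.022 × 10²³ × 5.58) = 1.706 × 10^-22 cm³, so a = 5.547 × 10^-8 cm = 555 pm.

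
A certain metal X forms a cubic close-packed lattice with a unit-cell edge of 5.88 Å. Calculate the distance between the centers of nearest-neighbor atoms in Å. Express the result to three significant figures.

In an FCC structure, atoms touch along the face diagonal, so √2·a = 4r; the nearest-neighbor distance equals 2r = 0.7071·a.
d = 0.7071 × 5.88 = 4.16 Å.

4.16 Å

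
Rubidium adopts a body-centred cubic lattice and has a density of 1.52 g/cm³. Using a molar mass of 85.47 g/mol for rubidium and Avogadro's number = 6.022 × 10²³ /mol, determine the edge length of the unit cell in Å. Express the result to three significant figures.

5.72 Å

With Z = 2 atoms per BCC cell, a³ = Z·M/(N_A·ρ) = 2 × 85.47 / (6.022 × 10²³ × 1.520 g/cm³) = 1.867 × 10^-22 cm³.
a = (1.867 × 10^-22)^(1/3) = 5.716 × 10^-8 cm = 5.72 Å.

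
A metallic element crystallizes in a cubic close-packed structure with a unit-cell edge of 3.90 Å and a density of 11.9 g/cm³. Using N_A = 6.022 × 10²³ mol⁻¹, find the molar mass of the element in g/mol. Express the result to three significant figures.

106 g/mol

An FCC cell has Z = 4 atoms; a = 3.900 × 10^-8 cm.
M = ρ·N_A·a³/Z = 11.9 × 6.022 × 10²³ × 5.932 × 10^-23 / 4 = 106 g/mol.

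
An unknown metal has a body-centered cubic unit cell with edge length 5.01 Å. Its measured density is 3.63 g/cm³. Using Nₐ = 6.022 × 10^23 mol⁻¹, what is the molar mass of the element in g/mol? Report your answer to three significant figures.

137 g/mol

A BCC cell has Z = 2 atoms; a = 5.010 × 10^-8 cm.
M = ρ·N_A·a³/Z = 3.63 × 6.022 × 10²³ × 1.258 × 10^-22 / 2 = 137 g/mol.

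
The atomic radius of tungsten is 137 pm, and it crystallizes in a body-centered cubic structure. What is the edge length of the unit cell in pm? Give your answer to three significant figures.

316 pm

In a BCC lattice, atoms touch along the body diagonal, so √3·a = 4r.
a = 4r/√3 = 4 × 137 / 1.7321 = 316 pm.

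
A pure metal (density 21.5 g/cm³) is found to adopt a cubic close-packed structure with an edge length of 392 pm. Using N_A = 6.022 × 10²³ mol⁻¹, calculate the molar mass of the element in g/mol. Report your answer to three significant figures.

195 g/mol

An FCC cell has Z = 4 atoms; a = 3.920 × 10^-8 cm.
M = ρ·N_A·a³/Z = 21.5 × 6.022 × 10²³ × 6.024 × 10^-23 / 4 = 195 g/mol.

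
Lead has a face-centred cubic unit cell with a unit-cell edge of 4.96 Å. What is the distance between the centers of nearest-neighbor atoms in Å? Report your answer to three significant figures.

In an FCC structure, atoms touch along the face diagonal, so √2·a = 4r; the nearest-neighbor distance equals 2r = 0.7071·a.
d = 0.7071 × 4.96 = 3.51 Å.

3.51 Å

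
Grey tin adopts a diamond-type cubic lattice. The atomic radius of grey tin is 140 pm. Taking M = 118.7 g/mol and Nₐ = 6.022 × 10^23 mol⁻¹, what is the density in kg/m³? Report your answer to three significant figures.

5830 kg/m³

In a diamond cubic lattice, nearest neighbors lie along the body diagonal with √3·a = 8r, giving a = 646.6 pm = 6.466 × 10^-8 cm.
With Z = 8, ρ = Z·M/(N_A·a³) = 8 × 118.7 / (6.022 × 10²³ × 2.704 × 10^-22) = 5.832 g/cm³ = 5830 kg/m³.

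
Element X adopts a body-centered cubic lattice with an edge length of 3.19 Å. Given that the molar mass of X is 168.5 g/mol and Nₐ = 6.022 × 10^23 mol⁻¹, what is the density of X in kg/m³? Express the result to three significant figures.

17200 kg/m³

A BCC unit cell contains Z = 2 atoms.
Cell volume: a³ = (3.19 Å)³ = (3.190 × 10^-8 cm)³ = 3.246 × 10^-23 cm³.
ρ = Z·M/(N_A·a³) = 2 × 168.5 / (6.022 × 10²³ × 3.246 × 10^-23) = 17.24 g/cm³ = 17200 kg/m³.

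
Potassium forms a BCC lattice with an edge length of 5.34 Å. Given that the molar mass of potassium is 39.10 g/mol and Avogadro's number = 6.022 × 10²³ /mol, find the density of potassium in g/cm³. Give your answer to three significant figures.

0.853 g/cm³

A BCC unit cell contains Z = 2 atoms.
Cell volume: a³ = (5.34 Å)³ = (5.340 × 10^-8 cm)³ = 1.523 × 10^-22 cm³.
ρ = Z·M/(N_A·a³) = 2 × 39.10 / (6.022 × 10²³ × 1.523 × 10^-22) = 0.8528 g/cm³.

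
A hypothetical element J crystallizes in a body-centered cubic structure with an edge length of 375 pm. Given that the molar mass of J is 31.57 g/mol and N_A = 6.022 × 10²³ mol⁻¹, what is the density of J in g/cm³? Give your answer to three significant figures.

A BCC unit cell contains Z = 2 atoms.
Cell volume: a³ = (375 pm)³ = (3.750 × 10^-8 cm)³ = 5.273 × 10^-23 cm³.
ρ = Z·M/(N_A·a³) = 2 × 31.57 / (6.022 × 10²³ × 5.273 × 10^-23) = 1.988 g/cm³.

1.99 g/cm³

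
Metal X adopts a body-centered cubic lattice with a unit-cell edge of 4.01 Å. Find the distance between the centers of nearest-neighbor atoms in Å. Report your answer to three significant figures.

In a BCC structure, atoms touch along the body diagonal, so √3·a = 4r; the nearest-neighbor distance equals 2r = 0.8660·a.
d = 0.8660 × 4.01 = 3.47 Å.

3.47 Å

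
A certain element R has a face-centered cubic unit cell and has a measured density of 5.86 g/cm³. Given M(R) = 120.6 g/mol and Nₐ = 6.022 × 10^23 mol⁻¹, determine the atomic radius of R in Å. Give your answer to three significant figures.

For an FCC cell (Z = 4), a³ = Z·M/(N_A·ρ) = 4 × 120.6 / (6.022 × 10²³ × 5.860) = 1.367 × 10^-22 cm³, so a = 5.151 × 10^-8 cm = 5.151 Å.
Atoms touch along the face diagonal, so √2·a = 4r, so r = 0.3536 × a = 1.82 Å.

1.82 Å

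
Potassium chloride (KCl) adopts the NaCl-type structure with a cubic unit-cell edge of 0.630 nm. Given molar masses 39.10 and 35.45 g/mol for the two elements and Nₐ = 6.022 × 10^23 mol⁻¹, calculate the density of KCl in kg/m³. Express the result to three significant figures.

The NaCl-type structure contains Z = 4 formula units per cell; M(KCl) = 39.10 + 35.45 = 74.55 g/mol.
a³ = (6.300 × 10^-8 cm)³ = 2.500 × 10^-22 cm³.
ρ = 4 × 74.55 / (6.022 × 10²³ × 2.500 × 10^-22) = 1.980 g/cm³ = 1980 kg/m³.

1980 kg/m³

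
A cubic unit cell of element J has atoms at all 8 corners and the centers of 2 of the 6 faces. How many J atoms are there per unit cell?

Corner atoms are shared by 8 cells (1/8 each), face atoms by 2 (1/2 each).
Net atoms = 8 × 1/8 + 2 × 1/2 = 1 + 1 = 2.

2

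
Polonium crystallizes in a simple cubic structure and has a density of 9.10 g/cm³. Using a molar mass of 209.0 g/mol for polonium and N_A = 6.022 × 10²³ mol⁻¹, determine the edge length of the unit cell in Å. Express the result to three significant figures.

3.37 Å

With Z = 1 atom per simple cubic cell, a³ = Z·M/(N_A·ρ) = 1 × 209.0 / (6.022 × 10²³ × 9.100 g/cm³) = 3.814 × 10^-23 cm³.
a = (3.814 × 10^-23)^(1/3) = 3.366 × 10^-8 cm = 3.37 Å.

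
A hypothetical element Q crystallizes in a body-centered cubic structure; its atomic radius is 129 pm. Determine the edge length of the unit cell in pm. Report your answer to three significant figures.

298 pm

In a BCC lattice, atoms touch along the body diagonal, so √3·a = 4r.
a = 4r/√3 = 4 × 129 / 1.7321 = 298 pm.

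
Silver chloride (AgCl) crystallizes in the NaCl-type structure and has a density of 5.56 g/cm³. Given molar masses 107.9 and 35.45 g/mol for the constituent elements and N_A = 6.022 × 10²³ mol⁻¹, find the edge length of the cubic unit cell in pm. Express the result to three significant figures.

555 pm

M(AgCl) = 143.35 g/mol; Z = 4 formula units per cell.
a³ = Z·M/(N_A·ρ) = 4 × 143.35 / (6.022 × 10²³ × 5.56) = 1.713 × 10^-22 cm³, so a = 5.553 × 10^-8 cm = 555 pm.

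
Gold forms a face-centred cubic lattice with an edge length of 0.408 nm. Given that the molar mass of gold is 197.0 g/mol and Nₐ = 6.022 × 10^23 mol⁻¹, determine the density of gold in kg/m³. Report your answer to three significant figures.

An FCC unit cell contains Z = 4 atoms.
Cell volume: a³ = (0.408 nm)³ = (4.080 × 10^-8 cm)³ = 6.792 × 10^-23 cm³.
ρ = Z·M/(N_A·a³) = 4 × 197.0 / (6.022 × 10²³ × 6.792 × 10^-23) = 19.27 g/cm³ = 19300 kg/m³.

19300 kg/m³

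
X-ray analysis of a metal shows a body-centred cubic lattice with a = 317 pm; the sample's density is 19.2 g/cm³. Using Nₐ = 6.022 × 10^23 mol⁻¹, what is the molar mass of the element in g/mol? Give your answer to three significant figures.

184 g/mol

A BCC cell has Z = 2 atoms; a = 3.170 × 10^-8 cm.
M = ρ·N_A·a³/Z = 19.2 × 6.022 × 10²³ × 3.186 × 10^-23 / 2 = 184 g/mol.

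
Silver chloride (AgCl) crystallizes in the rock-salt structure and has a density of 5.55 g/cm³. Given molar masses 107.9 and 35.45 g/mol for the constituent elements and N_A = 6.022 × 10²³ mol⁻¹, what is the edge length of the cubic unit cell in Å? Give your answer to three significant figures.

M(AgCl) = 143.35 g/mol; Z = 4 formula units per cell.
a³ = Z·M/(N_A·ρ) = 4 × 143.35 / (6.022 × 10²³ × 5.55) = 1.716 × 10^-22 cm³, so a = 5.557 × 10^-8 cm = 5.56 Å.

5.56 Å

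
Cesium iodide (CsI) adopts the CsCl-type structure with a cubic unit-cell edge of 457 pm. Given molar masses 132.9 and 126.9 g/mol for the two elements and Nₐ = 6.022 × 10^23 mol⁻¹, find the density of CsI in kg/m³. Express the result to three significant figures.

The CsCl-type structure contains Z = 1 formula unit per cell; M(CsI) = 132.9 + 126.9 = 259.8 g/mol.
a³ = (4.570 × 10^-8 cm)³ = 9.544 × 10^-23 cm³.
ρ = 1 × 259.8 / (6.022 × 10²³ × 9.544 × 10^-23) = 4.520 g/cm³ = 4520 kg/m³.

4520 kg/m³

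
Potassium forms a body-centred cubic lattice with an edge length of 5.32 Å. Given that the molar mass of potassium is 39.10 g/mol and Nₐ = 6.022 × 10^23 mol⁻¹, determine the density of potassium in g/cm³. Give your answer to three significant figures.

A BCC unit cell contains Z = 2 atoms.
Cell volume: a³ = (5.32 Å)³ = (5.320 × 10^-8 cm)³ = 1.506 × 10^-22 cm³.
ρ = Z·M/(N_A·a³) = 2 × 39.10 / (6.022 × 10²³ × 1.506 × 10^-22) = 0.8624 g/cm³.

0.862 g/cm³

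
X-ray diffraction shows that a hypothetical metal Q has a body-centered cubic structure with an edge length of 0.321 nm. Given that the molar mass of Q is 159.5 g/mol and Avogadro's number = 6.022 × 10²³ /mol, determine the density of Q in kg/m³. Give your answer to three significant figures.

16000 kg/m³

A BCC unit cell contains Z = 2 atoms.
Cell volume: a³ = (0.321 nm)³ = (3.210 × 10^-8 cm)³ = 3.308 × 10^-23 cm³.
ρ = Z·M/(N_A·a³) = 2 × 159.5 / (6.022 × 10²³ × 3.308 × 10^-23) = 16.02 g/cm³ = 16000 kg/m³.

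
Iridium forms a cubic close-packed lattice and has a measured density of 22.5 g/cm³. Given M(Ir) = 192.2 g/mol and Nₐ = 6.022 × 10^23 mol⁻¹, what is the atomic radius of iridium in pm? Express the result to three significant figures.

For an FCC cell (Z = 4), a³ = Z·M/(N_A·ρ) = 4 × 192.2 / (6.022 × 10²³ × 22.50) = 5.674 × 10^-23 cm³, so a = 3.843 × 10^-8 cm = 384.3 pm.
Atoms touch along the face diagonal, so √2·a = 4r, so r = 0.3536 × a = 136 pm.

136 pm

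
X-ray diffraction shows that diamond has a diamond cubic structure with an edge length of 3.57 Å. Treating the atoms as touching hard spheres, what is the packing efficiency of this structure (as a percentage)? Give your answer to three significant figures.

34.0%

In a diamond cubic lattice nearest neighbors lie along the body diagonal with √3·a = 8r, so r = 0.2165a = 0.7729 Å.
Packing fraction = Z·(4/3)πr³ / a³ = 8 × (4/3)π × (0.7729)³ / (3.57)³ = 0.3401 = 34.0%.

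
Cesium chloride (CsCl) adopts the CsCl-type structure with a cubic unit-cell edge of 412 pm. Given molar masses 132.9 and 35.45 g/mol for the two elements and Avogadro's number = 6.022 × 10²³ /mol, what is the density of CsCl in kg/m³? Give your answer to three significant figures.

The CsCl-type structure contains Z = 1 formula unit per cell; M(CsCl) = 132.9 + 35.45 = 168.35 g/mol.
a³ = (4.120 × 10^-8 cm)³ = 6.993 × 10^-23 cm³.
ρ = 1 × 168.35 / (6.022 × 10²³ × 6.993 × 10^-23) = 3.997 g/cm³ = 4000 kg/m³.

4000 kg/m³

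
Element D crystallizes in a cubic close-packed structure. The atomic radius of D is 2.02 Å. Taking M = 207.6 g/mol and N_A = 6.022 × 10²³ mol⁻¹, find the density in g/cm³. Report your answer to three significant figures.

In an FCC lattice, atoms touch along the face diagonal, so √2·a = 4r, giving a = 5.713 Å = 5.713 × 10^-8 cm.
With Z = 4, ρ = Z·M/(N_A·a³) = 4 × 207.6 / (6.022 × 10²³ × 1.865 × 10^-22) = 7.394 g/cm³.

7.39 g/cm³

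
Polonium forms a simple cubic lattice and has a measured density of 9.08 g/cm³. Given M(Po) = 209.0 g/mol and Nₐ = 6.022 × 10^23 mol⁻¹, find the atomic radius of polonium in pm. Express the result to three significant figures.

168 pm

For a simple cubic cell (Z = 1), a³ = Z·M/(N_A·ρ) = 1 × 209.0 / (6.022 × 10²³ × 9.080) = 3.822 × 10^-23 cm³, so a = 3.369 × 10^-8 cm = 336.9 pm.
Atoms touch along the cell edge, so a = 2r, so r = 0.5000 × a = 168 pm.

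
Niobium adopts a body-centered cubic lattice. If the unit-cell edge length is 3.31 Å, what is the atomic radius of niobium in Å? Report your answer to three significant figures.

In a BCC lattice, atoms touch along the body diagonal, so √3·a = 4r.
r = √3·a/4 = 1.7321 × 3.31 / 4 = 1.43 Å.

1.43 Å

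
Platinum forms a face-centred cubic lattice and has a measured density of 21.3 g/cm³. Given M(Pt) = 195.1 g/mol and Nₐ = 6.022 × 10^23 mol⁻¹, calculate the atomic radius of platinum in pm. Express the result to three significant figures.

139 pm

For an FCC cell (Z = 4), a³ = Z·M/(N_A·ρ) = 4 × 195.1 / (6.022 × 10²³ × 21.30) = 6.084 × 10^-23 cm³, so a = 3.933 × 10^-8 cm = 393.3 pm.
Atoms touch along the face diagonal, so √2·a = 4r, so r = 0.3536 × a = 139 pm.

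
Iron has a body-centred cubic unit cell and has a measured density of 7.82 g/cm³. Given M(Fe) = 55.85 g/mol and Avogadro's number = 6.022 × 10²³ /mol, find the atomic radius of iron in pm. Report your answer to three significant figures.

124 pm

For a BCC cell (Z = 2), a³ = Z·M/(N_A·ρ) = 2 × 55.85 / (6.022 × 10²³ × 7.820) = 2.372 × 10^-23 cm³, so a = 2.873 × 10^-8 cm = 287.3 pm.
Atoms touch along the body diagonal, so √3·a = 4r, so r = 0.4330 × a = 124 pm.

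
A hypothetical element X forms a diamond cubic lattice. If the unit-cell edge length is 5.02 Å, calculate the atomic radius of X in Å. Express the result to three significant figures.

1.09 Å

In a diamond cubic lattice, nearest neighbors lie along the body diagonal with √3·a = 8r.
r = √3·a/8 = 1.7321 × 5.02 / 8 = 1.09 Å.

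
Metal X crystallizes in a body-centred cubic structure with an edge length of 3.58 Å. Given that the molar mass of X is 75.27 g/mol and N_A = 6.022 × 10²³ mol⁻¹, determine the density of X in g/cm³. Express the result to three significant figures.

5.45 g/cm³

A BCC unit cell contains Z = 2 atoms.
Cell volume: a³ = (3.58 Å)³ = (3.580 × 10^-8 cm)³ = 4.588 × 10^-23 cm³.
ρ = Z·M/(N_A·a³) = 2 × 75.27 / (6.022 × 10²³ × 4.588 × 10^-23) = 5.448 g/cm³.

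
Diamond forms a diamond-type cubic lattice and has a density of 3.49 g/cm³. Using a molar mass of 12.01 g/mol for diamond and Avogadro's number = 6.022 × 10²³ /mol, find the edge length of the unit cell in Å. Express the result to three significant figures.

With Z = 8 atoms per diamond cubic cell, a³ = Z·M/(N_A·ρ) = 8 × 12.01 / (6.022 × 10²³ × 3.490 g/cm³) = 4.572 × 10^-23 cm³.
a = (4.572 × 10^-23)^(1/3) = 3.576 × 10^-8 cm = 3.58 Å.

3.58 Å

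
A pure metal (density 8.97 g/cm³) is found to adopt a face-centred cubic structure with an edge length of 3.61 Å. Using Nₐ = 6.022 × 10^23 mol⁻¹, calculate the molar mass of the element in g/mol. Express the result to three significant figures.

An FCC cell has Z = 4 atoms; a = 3.610 × 10^-8 cm.
M = ρ·N_A·a³/Z = 8.97 × 6.022 × 10²³ × 4.705 × 10^-23 / 4 = 63.5 g/mol.

63.5 g/mol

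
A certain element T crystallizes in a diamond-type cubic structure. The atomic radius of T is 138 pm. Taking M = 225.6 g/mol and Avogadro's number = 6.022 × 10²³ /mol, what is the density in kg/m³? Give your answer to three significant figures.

In a diamond cubic lattice, nearest neighbors lie along the body diagonal with √3·a = 8r, giving a = 637.4 pm = 6.374 × 10^-8 cm.
With Z = 8, ρ = Z·M/(N_A·a³) = 8 × 225.6 / (6.022 × 10²³ × 2.590 × 10^-22) = 11.57 g/cm³ = 11600 kg/m³.

11600 kg/m³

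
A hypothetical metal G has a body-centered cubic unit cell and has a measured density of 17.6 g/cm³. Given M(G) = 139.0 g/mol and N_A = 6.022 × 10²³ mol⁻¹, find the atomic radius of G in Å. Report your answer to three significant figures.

1.29 Å

For a BCC cell (Z = 2), a³ = Z·M/(N_A·ρ) = 2 × 139.0 / (6.022 × 10²³ × 17.60) = 2.623 × 10^-23 cm³, so a = 2.971 × 10^-8 cm = 2.971 Å.
Atoms touch along the body diagonal, so √3·a = 4r, so r = 0.4330 × a = 1.29 Å.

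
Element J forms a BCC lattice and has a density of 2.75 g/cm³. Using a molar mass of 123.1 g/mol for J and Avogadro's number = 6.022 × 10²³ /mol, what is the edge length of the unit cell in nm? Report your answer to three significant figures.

0.530 nm

With Z = 2 atoms per BCC cell, a³ = Z·M/(N_A·ρ) = 2 × 123.1 / (6.022 × 10²³ × 2.750 g/cm³) = 1.487 × 10^-22 cm³.
a = (1.487 × 10^-22)^(1/3) = 5.298 × 10^-8 cm = 0.530 nm.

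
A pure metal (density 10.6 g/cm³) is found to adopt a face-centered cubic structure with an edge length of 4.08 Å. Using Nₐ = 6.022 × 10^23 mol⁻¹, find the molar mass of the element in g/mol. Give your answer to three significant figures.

An FCC cell has Z = 4 atoms; a = 4.080 × 10^-8 cm.
M = ρ·N_A·a³/Z = 10.6 × 6.022 × 10²³ × 6.792 × 10^-23 / 4 = 108 g/mol.

108 g/mol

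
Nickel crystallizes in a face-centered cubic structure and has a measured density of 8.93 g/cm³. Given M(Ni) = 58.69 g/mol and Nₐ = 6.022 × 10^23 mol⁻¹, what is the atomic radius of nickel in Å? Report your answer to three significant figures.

1.24 Å

For an FCC cell (Z = 4), a³ = Z·M/(N_A·ρ) = 4 × 58.69 / (6.022 × 10²³ × 8.930) = 4.365 × 10^-23 cm³, so a = 3.521 × 10^-8 cm = 3.521 Å.
Atoms touch along the face diagonal, so √2·a = 4r, so r = 0.3536 × a = 1.24 Å.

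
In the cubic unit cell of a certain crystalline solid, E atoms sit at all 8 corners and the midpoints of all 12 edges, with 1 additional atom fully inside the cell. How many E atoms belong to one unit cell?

5

Corner atoms are shared by 8 cells (1/8 each), edge atoms by 4 (1/4 each), interior atoms are unshared.
Net atoms = 8 × 1/8 + 12 × 1/4 + 1 = 1 + 3 + 1 = 5.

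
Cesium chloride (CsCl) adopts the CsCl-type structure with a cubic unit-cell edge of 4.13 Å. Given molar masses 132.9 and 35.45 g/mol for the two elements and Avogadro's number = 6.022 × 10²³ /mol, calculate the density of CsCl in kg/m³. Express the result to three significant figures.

3970 kg/m³

The CsCl-type structure contains Z = 1 formula unit per cell; M(CsCl) = 132.9 + 35.45 = 168.35 g/mol.
a³ = (4.130 × 10^-8 cm)³ = 7.044 × 10^-23 cm³.
ρ = 1 × 168.35 / (6.022 × 10²³ × 7.044 × 10^-23) = 3.968 g/cm³ = 3970 kg/m³.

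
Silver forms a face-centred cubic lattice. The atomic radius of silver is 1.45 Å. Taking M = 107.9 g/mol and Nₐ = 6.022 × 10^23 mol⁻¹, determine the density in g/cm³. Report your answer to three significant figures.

In an FCC lattice, atoms touch along the face diagonal, so √2·a = 4r, giving a = 4.101 Å = 4.101 × 10^-8 cm.
With Z = 4, ρ = Z·M/(N_A·a³) = 4 × 107.9 / (6.022 × 10²³ × 6.898 × 10^-23) = 10.39 g/cm³.

10.4 g/cm³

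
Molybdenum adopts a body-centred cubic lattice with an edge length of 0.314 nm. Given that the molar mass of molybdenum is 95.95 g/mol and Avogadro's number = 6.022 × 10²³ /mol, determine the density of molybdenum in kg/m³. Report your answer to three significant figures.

10300 kg/m³

A BCC unit cell contains Z = 2 atoms.
Cell volume: a³ = (0.314 nm)³ = (3.140 × 10^-8 cm)³ = 3.096 × 10^-23 cm³.
ρ = Z·M/(N_A·a³) = 2 × 95.95 / (6.022 × 10²³ × 3.096 × 10^-23) = 10.29 g/cm³ = 10300 kg/m³.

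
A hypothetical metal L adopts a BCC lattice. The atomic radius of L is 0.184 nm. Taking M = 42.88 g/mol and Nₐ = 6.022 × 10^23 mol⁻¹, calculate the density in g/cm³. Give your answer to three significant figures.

In a BCC lattice, atoms touch along the body diagonal, so √3·a = 4r, giving a = 0.4249 nm = 4.249 × 10^-8 cm.
With Z = 2, ρ = Z·M/(N_A·a³) = 2 × 42.88 / (6.022 × 10²³ × 7.673 × 10^-23) = 1.856 g/cm³.

1.86 g/cm³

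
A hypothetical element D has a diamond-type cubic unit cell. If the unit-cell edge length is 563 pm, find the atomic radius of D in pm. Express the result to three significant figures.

122 pm

In a diamond cubic lattice, nearest neighbors lie along the body diagonal with √3·a = 8r.
r = √3·a/8 = 1.7321 × 563 / 8 = 122 pm.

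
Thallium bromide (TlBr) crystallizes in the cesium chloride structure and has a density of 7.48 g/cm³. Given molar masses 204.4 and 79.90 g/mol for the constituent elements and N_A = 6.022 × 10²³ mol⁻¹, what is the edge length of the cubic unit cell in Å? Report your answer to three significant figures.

M(TlBr) = 284.3 g/mol; Z = 1 formula unit per cell.
a³ = Z·M/(N_A·ρ) = 1 × 284.3 / (6.022 × 10²³ × 7.48) = 6.312 × 10^-23 cm³, so a = 3.981 × 10^-8 cm = 3.98 Å.

3.98 Å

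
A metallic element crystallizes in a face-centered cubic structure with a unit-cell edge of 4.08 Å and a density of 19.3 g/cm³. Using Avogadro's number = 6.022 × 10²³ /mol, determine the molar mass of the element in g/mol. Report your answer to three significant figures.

An FCC cell has Z = 4 atoms; a = 4.080 × 10^-8 cm.
M = ρ·N_A·a³/Z = 19.3 × 6.022 × 10²³ × 6.792 × 10^-23 / 4 = 197 g/mol.

197 g/mol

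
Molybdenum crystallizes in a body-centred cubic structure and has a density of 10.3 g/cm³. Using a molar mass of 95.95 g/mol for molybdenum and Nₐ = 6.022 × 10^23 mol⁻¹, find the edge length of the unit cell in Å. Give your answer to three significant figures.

With Z = 2 atoms per BCC cell, a³ = Z·M/(N_A·ρ) = 2 × 95.95 / (6.022 × 10²³ × 10.30 g/cm³) = 3.094 × 10^-23 cm³.
a = (3.094 × 10^-23)^(1/3) = 3.139 × 10^-8 cm = 3.14 Å.

3.14 Å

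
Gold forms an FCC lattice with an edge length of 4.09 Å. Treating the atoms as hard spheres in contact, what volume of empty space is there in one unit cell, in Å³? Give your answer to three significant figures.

17.8 Å³

In an FCC lattice atoms touch along the face diagonal, so √2·a = 4r, so r = 0.3536a = 1.446 Å.
V_cell = a³ = 68.42 Å³; V_atoms = 4 × (4/3)πr³ = 50.66 Å³.
Empty space = 68.42 − 50.66 = 17.8 Å³.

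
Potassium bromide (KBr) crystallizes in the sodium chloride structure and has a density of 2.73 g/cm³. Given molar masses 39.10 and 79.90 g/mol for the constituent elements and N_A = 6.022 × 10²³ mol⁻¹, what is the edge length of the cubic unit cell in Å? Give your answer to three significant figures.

M(KBr) = 119.0 g/mol; Z = 4 formula units per cell.
a³ = Z·M/(N_A·ρ) = 4 × 119.0 / (6.022 × 10²³ × 2.73) = 2.895 × 10^-22 cm³, so a = 6.616 × 10^-8 cm = 6.62 Å.

6.62 Å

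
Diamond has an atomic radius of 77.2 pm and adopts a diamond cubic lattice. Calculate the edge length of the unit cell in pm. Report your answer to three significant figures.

In a diamond cubic lattice, nearest neighbors lie along the body diagonal with √3·a = 8r.
a = 8r/√3 = 8 × 77.2 / 1.7321 = 357 pm.

357 pm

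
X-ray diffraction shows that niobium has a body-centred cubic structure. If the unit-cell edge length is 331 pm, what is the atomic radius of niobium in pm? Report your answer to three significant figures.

143 pm

In a BCC lattice, atoms touch along the body diagonal, so √3·a = 4r.
r = √3·a/4 = 1.7321 × 331 / 4 = 143 pm.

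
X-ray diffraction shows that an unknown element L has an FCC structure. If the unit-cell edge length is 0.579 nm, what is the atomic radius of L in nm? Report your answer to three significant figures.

0.205 nm

In an FCC lattice, atoms touch along the face diagonal, so √2·a = 4r.
r = √2·a/4 = 1.4142 × 0.579 / 4 = 0.205 nm.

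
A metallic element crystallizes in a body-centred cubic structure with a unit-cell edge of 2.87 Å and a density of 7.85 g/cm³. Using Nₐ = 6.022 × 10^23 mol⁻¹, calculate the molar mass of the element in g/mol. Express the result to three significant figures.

A BCC cell has Z = 2 atoms; a = 2.870 × 10^-8 cm.
M = ρ·N_A·a³/Z = 7.85 × 6.022 × 10²³ × 2.364 × 10^-23 / 2 = 55.9 g/mol.

55.9 g/mol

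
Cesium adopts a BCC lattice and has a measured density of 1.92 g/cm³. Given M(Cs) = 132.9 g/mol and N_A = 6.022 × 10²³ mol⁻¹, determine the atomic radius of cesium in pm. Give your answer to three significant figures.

For a BCC cell (Z = 2), a³ = Z·M/(N_A·ρ) = 2 × 132.9 / (6.022 × 10²³ × 1.920) = 2.299 × 10^-22 cm³, so a = 6.126 × 10^-8 cm = 612.6 pm.
Atoms touch along the body diagonal, so √3·a = 4r, so r = 0.4330 × a = 265 pm.

265 pm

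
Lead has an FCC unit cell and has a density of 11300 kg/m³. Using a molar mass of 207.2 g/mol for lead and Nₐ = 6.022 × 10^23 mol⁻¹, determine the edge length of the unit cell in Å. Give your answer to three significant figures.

With Z = 4 atoms per FCC cell, a³ = Z·M/(N_A·ρ) = 4 × 207.2 / (6.022 × 10²³ × 11.30 g/cm³) = 1.218 × 10^-22 cm³.
a = (1.218 × 10^-22)^(1/3) = 4.957 × 10^-8 cm = 4.96 Å.

4.96 Å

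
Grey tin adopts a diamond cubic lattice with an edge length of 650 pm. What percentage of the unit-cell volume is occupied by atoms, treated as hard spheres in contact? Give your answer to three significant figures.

In a diamond cubic lattice nearest neighbors lie along the body diagonal with √3·a = 8r, so r = 0.2165a = 140.7 pm.
Packing fraction = Z·(4/3)πr³ / a³ = 8 × (4/3)π × (140.7)³ / (650)³ = 0.3401 = 34.0%.

34.0%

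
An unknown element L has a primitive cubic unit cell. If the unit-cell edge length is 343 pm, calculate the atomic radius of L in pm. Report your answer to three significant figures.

172 pm

In a simple cubic lattice, atoms touch along the cell edge, so a = 2r.
r = a/2 = 343/2 = 172 pm.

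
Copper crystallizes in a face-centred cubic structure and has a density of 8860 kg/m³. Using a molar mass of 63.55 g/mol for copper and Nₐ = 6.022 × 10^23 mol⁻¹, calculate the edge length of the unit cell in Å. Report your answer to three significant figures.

3.63 Å

With Z = 4 atoms per FCC cell, a³ = Z·M/(N_A·ρ) = 4 × 63.55 / (6.022 × 10²³ × 8.860 g/cm³) = 4.764 × 10^-23 cm³.
a = (4.764 × 10^-23)^(1/3) = 3.625 × 10^-8 cm = 3.63 Å.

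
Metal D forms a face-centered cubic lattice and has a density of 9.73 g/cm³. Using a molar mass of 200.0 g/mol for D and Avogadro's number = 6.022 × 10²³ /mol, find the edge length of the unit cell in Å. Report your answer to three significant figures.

5.15 Å

With Z = 4 atoms per FCC cell, a³ = Z·M/(N_A·ρ) = 4 × 200.0 / (6.022 × 10²³ × 9.730 g/cm³) = 1.365 × 10^-22 cm³.
a = (1.365 × 10^-22)^(1/3) = 5.149 × 10^-8 cm = 5.15 Å.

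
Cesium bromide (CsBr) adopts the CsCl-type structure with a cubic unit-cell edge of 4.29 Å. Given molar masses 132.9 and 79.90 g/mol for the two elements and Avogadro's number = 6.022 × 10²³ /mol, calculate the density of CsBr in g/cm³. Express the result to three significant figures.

The CsCl-type structure contains Z = 1 formula unit per cell; M(CsBr) = 132.9 + 79.90 = 212.8 g/mol.
a³ = (4.290 × 10^-8 cm)³ = 7.895 × 10^-23 cm³.
ρ = 1 × 212.8 / (6.022 × 10²³ × 7.895 × 10^-23) = 4.476 g/cm³.

4.48 g/cm³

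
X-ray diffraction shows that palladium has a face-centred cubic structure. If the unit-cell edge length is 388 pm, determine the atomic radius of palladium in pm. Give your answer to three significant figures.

In an FCC lattice, atoms touch along the face diagonal, so √2·a = 4r.
r = √2·a/4 = 1.4142 × 388 / 4 = 137 pm.

137 pm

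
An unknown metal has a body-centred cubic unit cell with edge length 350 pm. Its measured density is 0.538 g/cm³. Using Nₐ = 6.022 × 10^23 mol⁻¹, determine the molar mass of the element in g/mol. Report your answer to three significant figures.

6.95 g/mol

A BCC cell has Z = 2 atoms; a = 3.500 × 10^-8 cm.
M = ρ·N_A·a³/Z = 0.538 × 6.022 × 10²³ × 4.288 × 10^-23 / 2 = 6.95 g/mol.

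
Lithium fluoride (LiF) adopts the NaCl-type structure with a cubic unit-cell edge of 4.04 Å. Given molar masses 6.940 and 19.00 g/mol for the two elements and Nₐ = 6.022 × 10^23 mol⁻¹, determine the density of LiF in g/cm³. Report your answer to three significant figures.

The NaCl-type structure contains Z = 4 formula units per cell; M(LiF) = 6.940 + 19.00 = 25.94 g/mol.
a³ = (4.040 × 10^-8 cm)³ = 6.594 × 10^-23 cm³.
ρ = 4 × 25.94 / (6.022 × 10²³ × 6.594 × 10^-23) = 2.613 g/cm³.

2.61 g/cm³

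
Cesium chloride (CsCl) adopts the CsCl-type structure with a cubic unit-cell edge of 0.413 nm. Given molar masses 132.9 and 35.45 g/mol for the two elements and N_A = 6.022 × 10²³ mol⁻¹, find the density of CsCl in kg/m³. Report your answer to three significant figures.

The CsCl-type structure contains Z = 1 formula unit per cell; M(CsCl) = 132.9 + 35.45 = 168.35 g/mol.
a³ = (4.130 × 10^-8 cm)³ = 7.044 × 10^-23 cm³.
ρ = 1 × 168.35 / (6.022 × 10²³ × 7.044 × 10^-23) = 3.968 g/cm³ = 3970 kg/m³.

3970 kg/m³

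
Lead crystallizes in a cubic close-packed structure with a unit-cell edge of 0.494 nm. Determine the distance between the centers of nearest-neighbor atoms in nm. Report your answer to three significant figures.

0.349 nm

In an FCC structure, atoms touch along the face diagonal, so √2·a = 4r; the nearest-neighbor distance equals 2r = 0.7071·a.
d = 0.7071 × 0.494 = 0.349 nm.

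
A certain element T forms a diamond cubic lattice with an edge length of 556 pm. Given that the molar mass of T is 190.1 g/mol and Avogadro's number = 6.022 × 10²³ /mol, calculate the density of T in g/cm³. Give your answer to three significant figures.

14.7 g/cm³

A diamond cubic unit cell contains Z = 8 atoms.
Cell volume: a³ = (556 pm)³ = (5.560 × 10^-8 cm)³ = 1.719 × 10^-22 cm³.
ρ = Z·M/(N_A·a³) = 8 × 190.1 / (6.022 × 10²³ × 1.719 × 10^-22) = 14.69 g/cm³.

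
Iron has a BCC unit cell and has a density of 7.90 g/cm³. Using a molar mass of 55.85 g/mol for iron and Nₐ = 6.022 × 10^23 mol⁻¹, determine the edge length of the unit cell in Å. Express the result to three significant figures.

With Z = 2 atoms per BCC cell, a³ = Z·M/(N_A·ρ) = 2 × 55.85 / (6.022 × 10²³ × 7.900 g/cm³) = 2.348 × 10^-23 cm³.
a = (2.348 × 10^-23)^(1/3) = 2.863 × 10^-8 cm = 2.86 Å.

2.86 Å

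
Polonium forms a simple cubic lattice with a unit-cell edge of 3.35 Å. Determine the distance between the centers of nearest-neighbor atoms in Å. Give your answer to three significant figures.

3.35 Å

In a simple cubic structure, atoms touch along the cell edge, so a = 2r; the nearest-neighbor distance equals 2r = 1.000·a.
d = 1.000 × 3.35 = 3.35 Å.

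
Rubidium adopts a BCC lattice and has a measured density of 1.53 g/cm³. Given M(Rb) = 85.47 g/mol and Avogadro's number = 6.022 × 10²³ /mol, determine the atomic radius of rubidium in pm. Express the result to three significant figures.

For a BCC cell (Z = 2), a³ = Z·M/(N_A·ρ) = 2 × 85.47 / (6.022 × 10²³ × 1.530) = 1.855 × 10^-22 cm³, so a = 5.703 × 10^-8 cm = 570.3 pm.
Atoms touch along the body diagonal, so √3·a = 4r, so r = 0.4330 × a = 247 pm.

247 pm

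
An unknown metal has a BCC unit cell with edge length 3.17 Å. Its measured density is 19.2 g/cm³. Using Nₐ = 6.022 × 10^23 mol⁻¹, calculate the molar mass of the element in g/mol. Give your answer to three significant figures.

184 g/mol

A BCC cell has Z = 2 atoms; a = 3.170 × 10^-8 cm.
M = ρ·N_A·a³/Z = 19.2 × 6.022 × 10²³ × 3.186 × 10^-23 / 2 = 184 g/mol.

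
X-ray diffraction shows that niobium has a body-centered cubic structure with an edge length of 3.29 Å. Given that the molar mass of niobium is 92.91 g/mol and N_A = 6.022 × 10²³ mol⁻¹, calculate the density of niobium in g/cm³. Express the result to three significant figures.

A BCC unit cell contains Z = 2 atoms.
Cell volume: a³ = (3.29 Å)³ = (3.290 × 10^-8 cm)³ = 3.561 × 10^-23 cm³.
ρ = Z·M/(N_A·a³) = 2 × 92.91 / (6.022 × 10²³ × 3.561 × 10^-23) = 8.665 g/cm³.

8.66 g/cm³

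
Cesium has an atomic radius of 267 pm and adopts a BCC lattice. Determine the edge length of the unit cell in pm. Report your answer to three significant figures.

617 pm

In a BCC lattice, atoms touch along the body diagonal, so √3·a = 4r.
a = 4r/√3 = 4 × 267 / 1.7321 = 617 pm.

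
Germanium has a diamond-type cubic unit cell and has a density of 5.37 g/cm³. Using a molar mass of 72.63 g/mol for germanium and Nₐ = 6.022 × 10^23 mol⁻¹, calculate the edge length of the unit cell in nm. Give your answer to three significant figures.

With Z = 8 atoms per diamond cubic cell, a³ = Z·M/(N_A·ρ) = 8 × 72.63 / (6.022 × 10²³ × 5.370 g/cm³) = 1.797 × 10^-22 cm³.
a = (1.797 × 10^-22)^(1/3) = 5.643 × 10^-8 cm = 0.564 nm.

0.564 nm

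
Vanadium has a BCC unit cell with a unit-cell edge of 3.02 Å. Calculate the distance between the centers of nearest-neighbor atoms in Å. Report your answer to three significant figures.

In a BCC structure, atoms touch along the body diagonal, so √3·a = 4r; the nearest-neighbor distance equals 2r = 0.8660·a.
d = 0.8660 × 3.02 = 2.62 Å.

2.62 Å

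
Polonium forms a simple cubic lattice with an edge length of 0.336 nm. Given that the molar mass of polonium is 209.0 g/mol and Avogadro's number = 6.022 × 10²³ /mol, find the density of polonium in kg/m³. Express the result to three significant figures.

9150 kg/m³

A simple cubic unit cell contains Z = 1 atom.
Cell volume: a³ = (0.336 nm)³ = (3.360 × 10^-8 cm)³ = 3.793 × 10^-23 cm³.
ρ = Z·M/(N_A·a³) = 1 × 209.0 / (6.022 × 10²³ × 3.793 × 10^-23) = 9.149 g/cm³ = 9150 kg/m³.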